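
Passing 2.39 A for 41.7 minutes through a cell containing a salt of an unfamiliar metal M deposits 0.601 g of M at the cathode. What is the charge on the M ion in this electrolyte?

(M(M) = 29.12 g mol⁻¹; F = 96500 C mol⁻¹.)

Q = I·t = 2.390 A × 2502.0 s = 5980 C, so n(e⁻) = 5980/96500 = 0.06197 mol.
n(M) deposited = 0.601 / 29.12 = 0.02064 mol.
Electrons per atom = n(e⁻)/n(M) = 0.06197 / 0.02064 = 3.00 ≈ 3, so the ion is M³⁺.

+3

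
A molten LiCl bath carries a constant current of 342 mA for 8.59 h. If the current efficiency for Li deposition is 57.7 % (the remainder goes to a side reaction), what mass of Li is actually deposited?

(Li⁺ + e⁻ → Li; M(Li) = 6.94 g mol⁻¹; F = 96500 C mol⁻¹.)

0.439 g

Q = I·t = 0.3420 × 30924 = 10580 C.
n(e⁻) = 10580/96500 = 0.1096 mol; theoretically n(Li) = 0.1096/1 = 0.1096 mol, m_theo = 0.7606 g.
At 57.7 % efficiency, m_actual = 0.577 × 0.7606 = 0.439 g.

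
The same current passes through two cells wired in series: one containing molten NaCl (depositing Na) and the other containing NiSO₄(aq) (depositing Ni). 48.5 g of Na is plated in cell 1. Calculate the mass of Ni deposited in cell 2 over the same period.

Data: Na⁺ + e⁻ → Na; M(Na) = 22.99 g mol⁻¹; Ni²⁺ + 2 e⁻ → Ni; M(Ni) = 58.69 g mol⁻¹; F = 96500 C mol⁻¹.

61.9 g

n(Na) = 48.5 / 22.99 = 2.110 mol.
Since Na⁺ + e⁻ → Na, n(e⁻) passed = 1 × 2.110 = 2.110 mol.
Cells in series carry the same charge, so the same 2.110 mol of electrons passes through cell 2.
Ni²⁺ + 2 e⁻ → Ni, so n(Ni) = 2.110 / 2 = 1.055 mol.
m(Ni) = 1.055 × 58.69 = 61.9 g.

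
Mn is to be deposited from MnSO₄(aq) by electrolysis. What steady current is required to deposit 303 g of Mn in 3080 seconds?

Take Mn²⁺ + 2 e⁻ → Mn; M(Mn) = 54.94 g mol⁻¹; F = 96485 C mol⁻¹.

346 A

n(Mn) = 303 / 54.94 = 5.515 mol.
n(e⁻) = 2 × 5.515 = 11.03 mol.
Q = n(e⁻)·F = 11.03 × 96485 = 1064000 C.
I = Q/t = 1064000 / 3080.0 s = 346 A.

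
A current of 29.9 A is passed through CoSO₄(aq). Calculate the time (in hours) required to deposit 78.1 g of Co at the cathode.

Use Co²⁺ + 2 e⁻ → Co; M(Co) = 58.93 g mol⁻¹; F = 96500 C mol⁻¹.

n(Co) = m/M = 78.1 / 58.93 = 1.325 mol.
Each Co atom requires 2 electrons, so n(e⁻) = 2 × 1.325 = 2.651 mol.
Q = n(e⁻)·F = 2.651 × 96500 = 255800 C.
t = Q/I = 255800 / 29.90 A = 8555 s = 2.38 h.

2.38 h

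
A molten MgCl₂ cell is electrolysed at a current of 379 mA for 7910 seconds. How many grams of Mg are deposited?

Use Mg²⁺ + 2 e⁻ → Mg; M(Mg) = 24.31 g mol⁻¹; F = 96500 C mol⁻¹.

Q = I·t = 0.3790 A × 7910.0 s = 2998 C.
n(e⁻) = Q/F = 2998 / 96500 = 0.03107 mol.
Mg²⁺ + 2 e⁻ → Mg, so n(Mg) = n(e⁻)/2 = 0.01553 mol.
m = n·M = 0.01553 × 24.31 = 0.378 g.

0.378 g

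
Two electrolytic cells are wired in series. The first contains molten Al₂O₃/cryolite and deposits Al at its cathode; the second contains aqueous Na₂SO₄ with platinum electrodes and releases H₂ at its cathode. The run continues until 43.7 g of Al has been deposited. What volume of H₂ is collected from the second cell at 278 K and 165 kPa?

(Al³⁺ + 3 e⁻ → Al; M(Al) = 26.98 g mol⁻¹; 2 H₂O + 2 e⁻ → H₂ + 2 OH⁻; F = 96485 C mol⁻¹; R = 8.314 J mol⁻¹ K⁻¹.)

n(Al) = 43.7 / 26.98 = 1.620 mol, so n(e⁻) = 3 × 1.620 = 4.859 mol.
The cells are in series, so the same 4.859 mol of electrons passes through the second cell.
2 H₂O + 2 e⁻ → H₂ + 2 OH⁻ — 2 mol e⁻ per mol H₂, so n(H₂) = 4.859/2 = 2.430 mol.
V = nRT/P = (2.430 × 8.314 × 278) / (165 × 10³) = 0.0340 m³ = 34.0 L.

34.0 L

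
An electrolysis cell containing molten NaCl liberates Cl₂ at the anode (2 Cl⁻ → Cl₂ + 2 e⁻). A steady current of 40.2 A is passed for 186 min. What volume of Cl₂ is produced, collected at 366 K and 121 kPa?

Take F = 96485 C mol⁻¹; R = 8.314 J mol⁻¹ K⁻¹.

58.5 L

Q = I·t = 40.20 A × 11160 s = 448600 C.
n(e⁻) = Q/F = 448600 / 96485 = 4.650 mol.
2 electrons are transferred per Cl₂ molecule, so n(Cl₂) = 4.650 / 2 = 2.325 mol.
V = nRT/P = (2.325 × 8.314 × 366) / (121 × 10³ Pa) = 0.0585 m³ = 58.5 L.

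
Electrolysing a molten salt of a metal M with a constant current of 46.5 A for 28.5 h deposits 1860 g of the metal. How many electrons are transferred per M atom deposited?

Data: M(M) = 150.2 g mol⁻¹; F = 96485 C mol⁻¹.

4

Q = I·t = 46.50 A × 102600 s = 4771000 C, so n(e⁻) = 4771000/96485 = 49.45 mol.
n(M) deposited = 1860 / 150.2 = 12.38 mol.
Electrons per atom = n(e⁻)/n(M) = 49.45 / 12.38 = 3.99 ≈ 4, so the ion is M⁴⁺.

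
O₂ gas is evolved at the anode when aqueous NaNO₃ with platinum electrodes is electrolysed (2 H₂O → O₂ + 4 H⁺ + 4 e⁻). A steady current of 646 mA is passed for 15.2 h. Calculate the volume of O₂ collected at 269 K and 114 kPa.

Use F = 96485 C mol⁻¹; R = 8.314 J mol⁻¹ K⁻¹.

1.80 L

Q = I·t = 0.6460 A × 54720 s = 35350 C.
n(e⁻) = Q/F = 35350 / 96485 = 0.3664 mol.
4 electrons are transferred per O₂ molecule, so n(O₂) = 0.3664 / 4 = 0.09159 mol.
V = nRT/P = (0.09159 × 8.314 × 269) / (114 × 10³ Pa) = 0.00180 m³ = 1.80 L.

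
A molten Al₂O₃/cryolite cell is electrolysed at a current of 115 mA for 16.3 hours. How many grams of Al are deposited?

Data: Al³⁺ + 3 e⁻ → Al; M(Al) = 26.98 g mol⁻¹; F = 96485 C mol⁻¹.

Q = I·t = 0.1150 A × 58680 s = 6748 C.
n(e⁻) = Q/F = 6748 / 96485 = 0.06994 mol.
Al³⁺ + 3 e⁻ → Al, so n(Al) = n(e⁻)/3 = 0.02331 mol.
m = n·M = 0.02331 × 26.98 = 0.629 g.

0.629 g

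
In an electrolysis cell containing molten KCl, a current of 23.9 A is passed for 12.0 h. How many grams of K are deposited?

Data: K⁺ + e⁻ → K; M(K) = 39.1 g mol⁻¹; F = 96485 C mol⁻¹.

418 g

Q = I·t = 23.90 A × 43200 s = 1032000 C.
n(e⁻) = Q/F = 1032000 / 96485 = 10.70 mol.
K⁺ + e⁻ → K, so n(K) = n(e⁻)/1 = 10.70 mol.
m = n·M = 10.70 × 39.1 = 418 g.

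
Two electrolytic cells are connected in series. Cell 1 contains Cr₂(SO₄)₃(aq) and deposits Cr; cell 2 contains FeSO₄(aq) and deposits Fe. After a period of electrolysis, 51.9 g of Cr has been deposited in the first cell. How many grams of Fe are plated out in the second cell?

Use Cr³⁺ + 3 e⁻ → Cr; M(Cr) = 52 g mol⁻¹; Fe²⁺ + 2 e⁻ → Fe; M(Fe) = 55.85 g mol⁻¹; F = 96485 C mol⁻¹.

83.6 g

n(Cr) = 51.9 / 52 = 0.9981 mol.
Since Cr³⁺ + 3 e⁻ → Cr, n(e⁻) passed = 3 × 0.9981 = 2.994 mol.
Cells in series carry the same charge, so the same 2.994 mol of electrons passes through cell 2.
Fe²⁺ + 2 e⁻ → Fe, so n(Fe) = 2.994 / 2 = 1.497 mol.
m(Fe) = 1.497 × 55.85 = 83.6 g.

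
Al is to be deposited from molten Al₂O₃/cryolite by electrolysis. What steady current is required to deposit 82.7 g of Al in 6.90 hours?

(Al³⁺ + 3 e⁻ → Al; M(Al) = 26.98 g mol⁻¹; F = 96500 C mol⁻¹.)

n(Al) = 82.7 / 26.98 = 3.065 mol.
n(e⁻) = 3 × 3.065 = 9.196 mol.
Q = n(e⁻)·F = 9.196 × 96500 = 887400 C.
I = Q/t = 887400 / 24840 s = 35.7 A.

35.7 A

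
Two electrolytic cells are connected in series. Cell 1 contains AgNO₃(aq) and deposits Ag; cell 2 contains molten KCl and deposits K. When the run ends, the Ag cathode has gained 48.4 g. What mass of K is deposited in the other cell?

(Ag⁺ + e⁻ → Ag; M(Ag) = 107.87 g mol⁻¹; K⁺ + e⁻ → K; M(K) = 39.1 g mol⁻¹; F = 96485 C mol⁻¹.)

n(Ag) = 48.4 / 107.87 = 0.4487 mol.
Since Ag⁺ + e⁻ → Ag, n(e⁻) passed = 1 × 0.4487 = 0.4487 mol.
Cells in series carry the same charge, so the same 0.4487 mol of electrons passes through cell 2.
K⁺ + e⁻ → K, so n(K) = 0.4487 / 1 = 0.4487 mol.
m(K) = 0.4487 × 39.1 = 17.5 g.

17.5 g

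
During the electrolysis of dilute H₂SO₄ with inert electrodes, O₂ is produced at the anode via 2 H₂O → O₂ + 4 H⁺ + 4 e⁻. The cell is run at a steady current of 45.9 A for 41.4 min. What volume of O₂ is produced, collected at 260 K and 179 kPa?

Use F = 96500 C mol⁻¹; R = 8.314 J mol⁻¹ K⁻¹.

Q = I·t = 45.90 A × 2484.0 s = 114000 C.
n(e⁻) = Q/F = 114000 / 96500 = 1.182 mol.
4 electrons are transferred per O₂ molecule, so n(O₂) = 1.182 / 4 = 0.2954 mol.
V = nRT/P = (0.2954 × 8.314 × 260) / (179 × 10³ Pa) = 0.00357 m³ = 3.57 L.

3.57 L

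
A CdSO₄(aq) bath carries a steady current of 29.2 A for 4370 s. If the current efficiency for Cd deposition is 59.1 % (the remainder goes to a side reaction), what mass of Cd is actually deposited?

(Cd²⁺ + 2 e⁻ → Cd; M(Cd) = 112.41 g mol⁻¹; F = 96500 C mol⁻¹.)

Q = I·t = 29.20 × 4370.0 = 127600 C.
n(e⁻) = 127600/96500 = 1.322 mol; theoretically n(Cd) = 1.322/2 = 0.6612 mol, m_theo = 74.32 g.
At 59.1 % efficiency, m_actual = 0.591 × 74.32 = 43.9 g.

43.9 g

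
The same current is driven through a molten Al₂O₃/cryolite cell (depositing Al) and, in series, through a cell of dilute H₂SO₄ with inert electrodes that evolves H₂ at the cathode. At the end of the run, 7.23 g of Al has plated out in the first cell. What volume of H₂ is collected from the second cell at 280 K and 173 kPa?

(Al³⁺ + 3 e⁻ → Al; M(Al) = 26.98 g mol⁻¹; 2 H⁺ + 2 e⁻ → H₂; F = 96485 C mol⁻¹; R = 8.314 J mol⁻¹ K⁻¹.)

5.41 L

n(Al) = 7.23 / 26.98 = 0.2680 mol, so n(e⁻) = 3 × 0.2680 = 0.8039 mol.
The cells are in series, so the same 0.8039 mol of electrons passes through the second cell.
2 H⁺ + 2 e⁻ → H₂ — 2 mol e⁻ per mol H₂, so n(H₂) = 0.8039/2 = 0.4020 mol.
V = nRT/P = (0.4020 × 8.314 × 280) / (173 × 10³) = 0.00541 m³ = 5.41 L.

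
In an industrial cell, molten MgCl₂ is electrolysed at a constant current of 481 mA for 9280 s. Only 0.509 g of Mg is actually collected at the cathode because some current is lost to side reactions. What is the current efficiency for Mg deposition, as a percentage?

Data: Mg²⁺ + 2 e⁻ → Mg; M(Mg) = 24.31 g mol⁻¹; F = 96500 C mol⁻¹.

Q = I·t = 0.4810 × 9280.0 = 4464 C; n(e⁻) = 4464/96500 = 0.04626 mol.
Theoretical n(Mg) = n(e⁻)/2 = 0.02313 mol, i.e. m_theo = 0.02313 × 24.31 = 0.5622 g.
Efficiency = m_actual / m_theo = 0.509 / 0.5622 = 90.5 %.

90.5 %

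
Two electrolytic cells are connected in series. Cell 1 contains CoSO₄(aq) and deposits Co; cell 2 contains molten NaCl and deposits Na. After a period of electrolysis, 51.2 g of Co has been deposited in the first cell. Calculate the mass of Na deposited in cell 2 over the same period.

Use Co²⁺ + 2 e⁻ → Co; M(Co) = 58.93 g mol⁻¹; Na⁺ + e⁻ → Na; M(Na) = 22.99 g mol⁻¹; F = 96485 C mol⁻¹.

39.9 g

n(Co) = 51.2 / 58.93 = 0.8688 mol.
Since Co²⁺ + 2 e⁻ → Co, n(e⁻) passed = 2 × 0.8688 = 1.738 mol.
Cells in series carry the same charge, so the same 1.738 mol of electrons passes through cell 2.
Na⁺ + e⁻ → Na, so n(Na) = 1.738 / 1 = 1.738 mol.
m(Na) = 1.738 × 22.99 = 39.9 g.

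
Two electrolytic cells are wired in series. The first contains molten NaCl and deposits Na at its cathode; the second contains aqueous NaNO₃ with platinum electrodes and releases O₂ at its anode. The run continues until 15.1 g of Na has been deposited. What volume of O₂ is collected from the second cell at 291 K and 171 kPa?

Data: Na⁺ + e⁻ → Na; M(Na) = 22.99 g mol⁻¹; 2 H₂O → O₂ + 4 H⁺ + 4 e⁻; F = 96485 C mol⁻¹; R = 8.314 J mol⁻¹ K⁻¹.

2.32 L

n(Na) = 15.1 / 22.99 = 0.6568 mol, so n(e⁻) = 1 × 0.6568 = 0.6568 mol.
The cells are in series, so the same 0.6568 mol of electrons passes through the second cell.
2 H₂O → O₂ + 4 H⁺ + 4 e⁻ — 4 mol e⁻ per mol O₂, so n(O₂) = 0.6568/4 = 0.1642 mol.
V = nRT/P = (0.1642 × 8.314 × 291) / (171 × 10³) = 0.00232 m³ = 2.32 L.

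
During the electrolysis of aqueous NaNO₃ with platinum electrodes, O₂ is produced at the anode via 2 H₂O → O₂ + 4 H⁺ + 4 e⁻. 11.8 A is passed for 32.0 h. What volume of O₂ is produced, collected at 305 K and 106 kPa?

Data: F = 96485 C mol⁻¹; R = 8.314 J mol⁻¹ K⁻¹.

Q = I·t = 11.80 A × 115200 s = 1359000 C.
n(e⁻) = Q/F = 1359000 / 96485 = 14.09 mol.
4 electrons are transferred per O₂ molecule, so n(O₂) = 14.09 / 4 = 3.522 mol.
V = nRT/P = (3.522 × 8.314 × 305) / (106 × 10³ Pa) = 0.0843 m³ = 84.3 L.

84.3 L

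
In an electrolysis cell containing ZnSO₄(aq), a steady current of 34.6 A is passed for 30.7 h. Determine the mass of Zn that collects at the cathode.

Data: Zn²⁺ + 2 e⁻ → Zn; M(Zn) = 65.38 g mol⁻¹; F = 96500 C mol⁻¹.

1300 g

Q = I·t = 34.60 A × 110520 s = 3824000 C.
n(e⁻) = Q/F = 3824000 / 96500 = 39.63 mol.
Zn²⁺ + 2 e⁻ → Zn, so n(Zn) = n(e⁻)/2 = 19.81 mol.
m = n·M = 19.81 × 65.38 = 1300 g.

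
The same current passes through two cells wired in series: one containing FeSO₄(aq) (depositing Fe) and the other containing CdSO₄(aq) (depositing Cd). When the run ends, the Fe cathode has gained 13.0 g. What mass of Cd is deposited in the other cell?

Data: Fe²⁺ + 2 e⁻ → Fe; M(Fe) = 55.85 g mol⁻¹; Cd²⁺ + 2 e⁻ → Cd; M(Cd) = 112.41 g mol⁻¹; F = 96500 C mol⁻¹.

26.2 g

n(Fe) = 13.0 / 55.85 = 0.2328 mol.
Since Fe²⁺ + 2 e⁻ → Fe, n(e⁻) passed = 2 × 0.2328 = 0.4655 mol.
Cells in series carry the same charge, so the same 0.4655 mol of electrons passes through cell 2.
Cd²⁺ + 2 e⁻ → Cd, so n(Cd) = 0.4655 / 2 = 0.2328 mol.
m(Cd) = 0.2328 × 112.41 = 26.2 g.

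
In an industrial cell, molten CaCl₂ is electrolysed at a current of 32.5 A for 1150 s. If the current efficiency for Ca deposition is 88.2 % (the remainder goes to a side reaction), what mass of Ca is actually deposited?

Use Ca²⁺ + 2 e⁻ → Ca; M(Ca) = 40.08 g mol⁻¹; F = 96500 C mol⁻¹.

Q = I·t = 32.50 × 1150.0 = 37380 C.
n(e⁻) = 37380/96500 = 0.3873 mol; theoretically n(Ca) = 0.3873/2 = 0.1937 mol, m_theo = 7.762 g.
At 88.2 % efficiency, m_actual = 0.882 × 7.762 = 6.85 g.

6.85 g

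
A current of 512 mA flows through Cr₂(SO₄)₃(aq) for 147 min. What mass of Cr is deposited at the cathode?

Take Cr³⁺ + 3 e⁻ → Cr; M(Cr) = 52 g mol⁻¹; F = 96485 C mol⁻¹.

0.811 g

Q = I·t = 0.5120 A × 8820.0 s = 4516 C.
n(e⁻) = Q/F = 4516 / 96485 = 0.04680 mol.
Cr³⁺ + 3 e⁻ → Cr, so n(Cr) = n(e⁻)/3 = 0.01560 mol.
m = n·M = 0.01560 × 52 = 0.811 g.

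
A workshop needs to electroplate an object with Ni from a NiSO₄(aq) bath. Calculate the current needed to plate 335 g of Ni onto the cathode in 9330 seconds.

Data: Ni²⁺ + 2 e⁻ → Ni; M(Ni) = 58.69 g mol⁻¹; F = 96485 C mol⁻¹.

118 A

n(Ni) = 335 / 58.69 = 5.708 mol.
n(e⁻) = 2 × 5.708 = 11.42 mol.
Q = n(e⁻)·F = 11.42 × 96485 = 1101000 C.
I = Q/t = 1101000 / 9330.0 s = 118 A.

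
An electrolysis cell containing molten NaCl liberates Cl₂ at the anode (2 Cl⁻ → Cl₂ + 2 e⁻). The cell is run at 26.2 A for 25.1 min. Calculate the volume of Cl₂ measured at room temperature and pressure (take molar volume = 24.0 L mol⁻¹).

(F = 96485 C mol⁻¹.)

Q = I·t = 26.20 A × 1506.0 s = 39460 C.
n(e⁻) = Q/F = 39460 / 96485 = 0.4089 mol.
2 electrons are transferred per Cl₂ molecule, so n(Cl₂) = 0.4089 / 2 = 0.2045 mol.
V = n × V_m = 0.2045 × 24.0 = 4.91 L.

4.91 L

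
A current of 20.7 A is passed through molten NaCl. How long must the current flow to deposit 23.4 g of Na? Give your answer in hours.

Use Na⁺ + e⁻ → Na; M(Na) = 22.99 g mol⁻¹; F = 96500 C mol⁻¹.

n(Na) = m/M = 23.4 / 22.99 = 1.018 mol.
Each Na atom requires 1 electron, so n(e⁻) = 1 × 1.018 = 1.018 mol.
Q = n(e⁻)·F = 1.018 × 96500 = 98220 C.
t = Q/I = 98220 / 20.70 A = 4745 s = 1.32 h.

1.32 h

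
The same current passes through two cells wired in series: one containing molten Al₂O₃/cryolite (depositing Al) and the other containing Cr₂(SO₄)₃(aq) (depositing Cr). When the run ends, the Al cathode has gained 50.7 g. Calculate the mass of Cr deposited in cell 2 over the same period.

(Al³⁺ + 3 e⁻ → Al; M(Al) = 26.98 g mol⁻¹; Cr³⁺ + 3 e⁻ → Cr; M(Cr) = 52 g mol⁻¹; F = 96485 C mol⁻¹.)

97.7 g

n(Al) = 50.7 / 26.98 = 1.879 mol.
Since Al³⁺ + 3 e⁻ → Al, n(e⁻) passed = 3 × 1.879 = 5.638 mol.
Cells in series carry the same charge, so the same 5.638 mol of electrons passes through cell 2.
Cr³⁺ + 3 e⁻ → Cr, so n(Cr) = 5.638 / 3 = 1.879 mol.
m(Cr) = 1.879 × 52 = 97.7 g.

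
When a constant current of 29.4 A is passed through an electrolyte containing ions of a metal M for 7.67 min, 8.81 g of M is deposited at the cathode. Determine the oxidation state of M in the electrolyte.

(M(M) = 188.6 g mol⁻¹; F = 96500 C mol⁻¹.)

+3

Q = I·t = 29.40 A × 460.20 s = 13530 C, so n(e⁻) = 13530/96500 = 0.1402 mol.
n(M) deposited = 8.81 / 188.6 = 0.04671 mol.
Electrons per atom = n(e⁻)/n(M) = 0.1402 / 0.04671 = 3.00 ≈ 3, so the ion is M³⁺.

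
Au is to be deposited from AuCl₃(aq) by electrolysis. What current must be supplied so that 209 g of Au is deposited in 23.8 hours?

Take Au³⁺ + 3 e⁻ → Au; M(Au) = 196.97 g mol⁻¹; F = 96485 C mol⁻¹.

3.58 A

n(Au) = 209 / 196.97 = 1.061 mol.
n(e⁻) = 3 × 1.061 = 3.183 mol.
Q = n(e⁻)·F = 3.183 × 96485 = 307100 C.
I = Q/t = 307100 / 85680 s = 3.58 A.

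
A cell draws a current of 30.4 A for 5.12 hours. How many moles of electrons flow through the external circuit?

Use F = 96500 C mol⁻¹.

Q = I·t = 30.40 A × 18432 s = 560300 C.
n(e⁻) = Q/F = 560300 / 96500 = 5.81 mol.

5.81 mol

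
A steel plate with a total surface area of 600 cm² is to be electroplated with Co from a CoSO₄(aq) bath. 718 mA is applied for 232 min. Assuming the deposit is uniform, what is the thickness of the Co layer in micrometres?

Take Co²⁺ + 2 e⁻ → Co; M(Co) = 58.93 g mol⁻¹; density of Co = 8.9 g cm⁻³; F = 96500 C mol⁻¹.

Q = I·t = 0.7180 × 13920 = 9995 C; n(e⁻) = 0.1036 mol.
n(Co) = n(e⁻)/2 = 0.05179 mol, so m = 0.05179 × 58.93 = 3.052 g.
Volume = m/ρ = 3.052 / 8.9 = 0.3429 cm³.
Thickness = V/A = 0.3429 / 600 = 5.71 × 10⁻⁴ cm = 5.71 μm.

5.71 μm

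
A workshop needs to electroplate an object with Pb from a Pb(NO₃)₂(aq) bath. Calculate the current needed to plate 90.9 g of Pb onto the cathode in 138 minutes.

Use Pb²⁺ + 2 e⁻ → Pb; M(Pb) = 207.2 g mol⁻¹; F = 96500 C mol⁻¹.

n(Pb) = 90.9 / 207.2 = 0.4387 mol.
n(e⁻) = 2 × 0.4387 = 0.8774 mol.
Q = n(e⁻)·F = 0.8774 × 96500 = 84670 C.
I = Q/t = 84670 / 8280.0 s = 10.2 A.

10.2 A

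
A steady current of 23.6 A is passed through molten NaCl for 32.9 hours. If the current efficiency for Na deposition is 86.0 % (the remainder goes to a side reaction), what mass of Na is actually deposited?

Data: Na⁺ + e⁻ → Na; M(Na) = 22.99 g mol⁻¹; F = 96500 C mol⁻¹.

Q = I·t = 23.60 × 118440 = 2795000 C.
n(e⁻) = 2795000/96500 = 28.97 mol; theoretically n(Na) = 28.97/1 = 28.97 mol, m_theo = 665.9 g.
At 86.0 % efficiency, m_actual = 0.860 × 665.9 = 573 g.

573 g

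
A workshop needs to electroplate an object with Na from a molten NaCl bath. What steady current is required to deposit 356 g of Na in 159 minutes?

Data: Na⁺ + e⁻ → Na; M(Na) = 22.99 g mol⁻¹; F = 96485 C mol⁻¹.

n(Na) = 356 / 22.99 = 15.48 mol.
n(e⁻) = 1 × 15.48 = 15.48 mol.
Q = n(e⁻)·F = 15.48 × 96485 = 1494000 C.
I = Q/t = 1494000 / 9540.0 s = 157 A.

157 A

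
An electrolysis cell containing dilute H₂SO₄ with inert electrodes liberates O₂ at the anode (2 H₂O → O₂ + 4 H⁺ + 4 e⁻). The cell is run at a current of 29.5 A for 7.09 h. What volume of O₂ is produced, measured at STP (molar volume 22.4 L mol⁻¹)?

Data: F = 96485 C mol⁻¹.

43.7 L

Q = I·t = 29.50 A × 25524 s = 753000 C.
n(e⁻) = Q/F = 753000 / 96485 = 7.804 mol.
4 electrons are transferred per O₂ molecule, so n(O₂) = 7.804 / 4 = 1.951 mol.
V = n × V_m = 1.951 × 22.4 = 43.7 L.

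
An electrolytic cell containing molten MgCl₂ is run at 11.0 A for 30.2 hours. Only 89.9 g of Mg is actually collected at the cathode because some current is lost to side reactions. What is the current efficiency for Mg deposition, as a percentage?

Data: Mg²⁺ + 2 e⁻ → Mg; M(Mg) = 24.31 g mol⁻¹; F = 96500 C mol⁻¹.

Q = I·t = 11.00 × 108720 = 1196000 C; n(e⁻) = 1196000/96500 = 12.39 mol.
Theoretical n(Mg) = n(e⁻)/2 = 6.196 mol, i.e. m_theo = 6.196 × 24.31 = 150.6 g.
Efficiency = m_actual / m_theo = 89.9 / 150.6 = 59.7 %.

59.7 %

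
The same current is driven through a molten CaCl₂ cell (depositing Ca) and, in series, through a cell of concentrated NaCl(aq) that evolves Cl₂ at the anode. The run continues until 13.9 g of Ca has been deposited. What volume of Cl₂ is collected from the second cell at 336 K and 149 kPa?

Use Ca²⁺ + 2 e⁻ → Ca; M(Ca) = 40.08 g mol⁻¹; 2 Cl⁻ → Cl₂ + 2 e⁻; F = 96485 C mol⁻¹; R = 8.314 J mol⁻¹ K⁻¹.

n(Ca) = 13.9 / 40.08 = 0.3468 mol, so n(e⁻) = 2 × 0.3468 = 0.6936 mol.
The cells are in series, so the same 0.6936 mol of electrons passes through the second cell.
2 Cl⁻ → Cl₂ + 2 e⁻ — 2 mol e⁻ per mol Cl₂, so n(Cl₂) = 0.6936/2 = 0.3468 mol.
V = nRT/P = (0.3468 × 8.314 × 336) / (149 × 10³) = 0.00650 m³ = 6.50 L.

6.50 L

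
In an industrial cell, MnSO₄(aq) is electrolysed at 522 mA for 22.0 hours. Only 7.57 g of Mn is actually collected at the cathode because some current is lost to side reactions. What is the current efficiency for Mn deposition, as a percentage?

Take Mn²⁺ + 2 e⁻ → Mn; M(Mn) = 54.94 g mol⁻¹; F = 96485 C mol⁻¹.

Q = I·t = 0.5220 × 79200 = 41340 C; n(e⁻) = 41340/96485 = 0.4285 mol.
Theoretical n(Mn) = n(e⁻)/2 = 0.2142 mol, i.e. m_theo = 0.2142 × 54.94 = 11.77 g.
Efficiency = m_actual / m_theo = 7.57 / 11.77 = 64.3 %.

64.3 %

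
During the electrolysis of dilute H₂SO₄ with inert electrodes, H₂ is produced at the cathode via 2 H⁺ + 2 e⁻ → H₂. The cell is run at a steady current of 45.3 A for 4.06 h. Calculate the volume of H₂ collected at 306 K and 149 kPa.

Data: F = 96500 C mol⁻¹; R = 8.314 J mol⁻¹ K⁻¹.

58.6 L

Q = I·t = 45.30 A × 14616 s = 662100 C.
n(e⁻) = Q/F = 662100 / 96500 = 6.861 mol.
2 electrons are transferred per H₂ molecule, so n(H₂) = 6.861 / 2 = 3.431 mol.
V = nRT/P = (3.431 × 8.314 × 306) / (149 × 10³ Pa) = 0.0586 m³ = 58.6 L.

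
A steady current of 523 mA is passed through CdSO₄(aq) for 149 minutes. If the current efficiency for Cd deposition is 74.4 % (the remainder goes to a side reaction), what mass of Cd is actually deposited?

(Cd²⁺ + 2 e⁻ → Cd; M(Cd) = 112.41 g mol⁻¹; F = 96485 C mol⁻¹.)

2.03 g

Q = I·t = 0.5230 × 8940.0 = 4676 C.
n(e⁻) = 4676/96485 = 0.04846 mol; theoretically n(Cd) = 0.04846/2 = 0.02423 mol, m_theo = 2.724 g.
At 74.4 % efficiency, m_actual = 0.744 × 2.724 = 2.03 g.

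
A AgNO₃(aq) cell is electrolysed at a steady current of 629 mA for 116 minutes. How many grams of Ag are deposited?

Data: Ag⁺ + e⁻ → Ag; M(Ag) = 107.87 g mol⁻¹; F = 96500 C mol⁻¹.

Q = I·t = 0.6290 A × 6960.0 s = 4378 C.
n(e⁻) = Q/F = 4378 / 96500 = 0.04537 mol.
Ag⁺ + e⁻ → Ag, so n(Ag) = n(e⁻)/1 = 0.04537 mol.
m = n·M = 0.04537 × 107.87 = 4.89 g.

4.89 g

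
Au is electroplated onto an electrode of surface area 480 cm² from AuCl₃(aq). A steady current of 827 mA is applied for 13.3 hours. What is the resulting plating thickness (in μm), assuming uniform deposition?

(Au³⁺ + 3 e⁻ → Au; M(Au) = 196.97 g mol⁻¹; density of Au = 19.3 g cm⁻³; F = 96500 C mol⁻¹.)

Q = I·t = 0.8270 × 47880 = 39600 C; n(e⁻) = 0.4103 mol.
n(Au) = n(e⁻)/3 = 0.1368 mol, so m = 0.1368 × 196.97 = 26.94 g.
Volume = m/ρ = 26.94 / 19.3 = 1.396 cm³.
Thickness = V/A = 1.396 / 480 = 0.00291 cm = 29.1 μm.

29.1 μm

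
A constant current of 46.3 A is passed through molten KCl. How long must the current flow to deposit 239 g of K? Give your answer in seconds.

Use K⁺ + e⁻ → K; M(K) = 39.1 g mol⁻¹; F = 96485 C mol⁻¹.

n(K) = m/M = 239 / 39.1 = 6.113 mol.
Each K atom requires 1 electron, so n(e⁻) = 1 × 6.113 = 6.113 mol.
Q = n(e⁻)·F = 6.113 × 96485 = 589800 C.
t = Q/I = 589800 / 46.30 A = 12740 s.

12700 s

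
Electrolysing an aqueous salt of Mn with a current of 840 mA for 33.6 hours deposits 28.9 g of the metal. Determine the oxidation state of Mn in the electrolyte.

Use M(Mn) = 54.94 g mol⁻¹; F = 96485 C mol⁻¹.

+2

Q = I·t = 0.8400 A × 120960 s = 101600 C, so n(e⁻) = 101600/96485 = 1.053 mol.
n(Mn) deposited = 28.9 / 54.94 = 0.5260 mol.
Electrons per atom = n(e⁻)/n(Mn) = 1.053 / 0.5260 = 2.00 ≈ 2, so the ion is Mn²⁺.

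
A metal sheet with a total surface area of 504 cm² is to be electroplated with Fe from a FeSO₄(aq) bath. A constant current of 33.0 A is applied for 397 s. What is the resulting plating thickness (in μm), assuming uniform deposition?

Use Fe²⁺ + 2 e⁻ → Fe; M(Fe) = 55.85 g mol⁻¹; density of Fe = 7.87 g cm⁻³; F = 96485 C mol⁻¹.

9.56 μm

Q = I·t = 33.00 × 397.00 = 13100 C; n(e⁻) = 0.1358 mol.
n(Fe) = n(e⁻)/2 = 0.06789 mol, so m = 0.06789 × 55.85 = 3.792 g.
Volume = m/ρ = 3.792 / 7.87 = 0.4818 cm³.
Thickness = V/A = 0.4818 / 504 = 9.56 × 10⁻⁴ cm = 9.56 μm.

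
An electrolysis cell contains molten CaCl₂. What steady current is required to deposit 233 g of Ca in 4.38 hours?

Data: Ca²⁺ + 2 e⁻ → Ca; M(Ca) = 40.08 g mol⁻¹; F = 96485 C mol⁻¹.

n(Ca) = 233 / 40.08 = 5.813 mol.
n(e⁻) = 2 × 5.813 = 11.63 mol.
Q = n(e⁻)·F = 11.63 × 96485 = 1122000 C.
I = Q/t = 1122000 / 15768 s = 71.1 A.

71.1 A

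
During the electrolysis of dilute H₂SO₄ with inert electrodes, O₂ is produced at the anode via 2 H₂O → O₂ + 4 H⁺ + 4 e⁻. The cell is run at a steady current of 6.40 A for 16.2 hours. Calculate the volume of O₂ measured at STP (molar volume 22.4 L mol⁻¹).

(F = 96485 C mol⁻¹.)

Q = I·t = 6.400 A × 58320 s = 373200 C.
n(e⁻) = Q/F = 373200 / 96485 = 3.868 mol.
4 electrons are transferred per O₂ molecule, so n(O₂) = 3.868 / 4 = 0.9671 mol.
V = n × V_m = 0.9671 × 22.4 = 21.7 L.

21.7 L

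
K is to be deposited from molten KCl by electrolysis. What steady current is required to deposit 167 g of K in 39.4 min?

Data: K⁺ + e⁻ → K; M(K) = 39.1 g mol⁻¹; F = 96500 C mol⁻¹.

n(K) = 167 / 39.1 = 4.271 mol.
n(e⁻) = 1 × 4.271 = 4.271 mol.
Q = n(e⁻)·F = 4.271 × 96500 = 412200 C.
I = Q/t = 412200 / 2364.0 s = 174 A.

174 A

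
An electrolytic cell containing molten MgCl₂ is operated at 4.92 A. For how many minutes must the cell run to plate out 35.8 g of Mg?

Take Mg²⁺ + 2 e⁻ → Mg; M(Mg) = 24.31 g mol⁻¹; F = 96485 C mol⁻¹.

963 min

n(Mg) = m/M = 35.8 / 24.31 = 1.473 mol.
Each Mg atom requires 2 electrons, so n(e⁻) = 2 × 1.473 = 2.945 mol.
Q = n(e⁻)·F = 2.945 × 96485 = 284200 C.
t = Q/I = 284200 / 4.920 A = 57760 s = 963 min.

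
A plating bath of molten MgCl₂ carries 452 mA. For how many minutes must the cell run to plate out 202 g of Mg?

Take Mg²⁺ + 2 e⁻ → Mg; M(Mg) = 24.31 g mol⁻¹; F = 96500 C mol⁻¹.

59100 min

n(Mg) = m/M = 202 / 24.31 = 8.309 mol.
Each Mg atom requires 2 electrons, so n(e⁻) = 2 × 8.309 = 16.62 mol.
Q = n(e⁻)·F = 16.62 × 96500 = 1604000 C.
t = Q/I = 1604000 / 0.4520 A = 3548000 s = 59100 min.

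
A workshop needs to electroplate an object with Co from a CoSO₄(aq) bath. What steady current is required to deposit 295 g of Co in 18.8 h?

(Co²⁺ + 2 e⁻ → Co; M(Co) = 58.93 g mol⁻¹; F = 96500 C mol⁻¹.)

14.3 A

n(Co) = 295 / 58.93 = 5.006 mol.
n(e⁻) = 2 × 5.006 = 10.01 mol.
Q = n(e⁻)·F = 10.01 × 96500 = 966100 C.
I = Q/t = 966100 / 67680 s = 14.3 A.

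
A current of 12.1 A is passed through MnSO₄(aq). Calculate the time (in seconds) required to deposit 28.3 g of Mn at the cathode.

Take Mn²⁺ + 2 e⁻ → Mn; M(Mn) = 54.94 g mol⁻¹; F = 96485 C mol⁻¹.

n(Mn) = m/M = 28.3 / 54.94 = 0.5151 mol.
Each Mn atom requires 2 electrons, so n(e⁻) = 2 × 0.5151 = 1.030 mol.
Q = n(e⁻)·F = 1.030 × 96485 = 99400 C.
t = Q/I = 99400 / 12.10 A = 8215 s.

8210 s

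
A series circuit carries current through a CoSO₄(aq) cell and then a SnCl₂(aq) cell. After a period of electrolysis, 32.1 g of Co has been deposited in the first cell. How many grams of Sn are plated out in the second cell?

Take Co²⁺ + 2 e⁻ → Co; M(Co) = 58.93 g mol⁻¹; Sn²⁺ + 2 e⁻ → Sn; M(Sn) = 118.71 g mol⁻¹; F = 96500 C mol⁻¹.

64.7 g

n(Co) = 32.1 / 58.93 = 0.5447 mol.
Since Co²⁺ + 2 e⁻ → Co, n(e⁻) passed = 2 × 0.5447 = 1.089 mol.
Cells in series carry the same charge, so the same 1.089 mol of electrons passes through cell 2.
Sn²⁺ + 2 e⁻ → Sn, so n(Sn) = 1.089 / 2 = 0.5447 mol.
m(Sn) = 0.5447 × 118.71 = 64.7 g.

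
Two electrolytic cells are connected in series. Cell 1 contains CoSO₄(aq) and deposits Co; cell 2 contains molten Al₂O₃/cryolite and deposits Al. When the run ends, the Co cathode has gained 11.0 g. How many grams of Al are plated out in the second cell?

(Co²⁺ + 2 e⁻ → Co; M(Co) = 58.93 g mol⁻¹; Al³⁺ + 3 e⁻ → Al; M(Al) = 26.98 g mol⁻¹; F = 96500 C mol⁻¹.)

n(Co) = 11.0 / 58.93 = 0.1867 mol.
Since Co²⁺ + 2 e⁻ → Co, n(e⁻) passed = 2 × 0.1867 = 0.3733 mol.
Cells in series carry the same charge, so the same 0.3733 mol of electrons passes through cell 2.
Al³⁺ + 3 e⁻ → Al, so n(Al) = 0.3733 / 3 = 0.1244 mol.
m(Al) = 0.1244 × 26.98 = 3.36 g.

3.36 g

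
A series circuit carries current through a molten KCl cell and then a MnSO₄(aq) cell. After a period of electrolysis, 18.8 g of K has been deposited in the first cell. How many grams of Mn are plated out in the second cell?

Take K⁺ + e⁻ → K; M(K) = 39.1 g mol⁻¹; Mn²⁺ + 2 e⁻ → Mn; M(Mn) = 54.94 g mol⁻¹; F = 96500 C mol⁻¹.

n(K) = 18.8 / 39.1 = 0.4808 mol.
Since K⁺ + e⁻ → K, n(e⁻) passed = 1 × 0.4808 = 0.4808 mol.
Cells in series carry the same charge, so the same 0.4808 mol of electrons passes through cell 2.
Mn²⁺ + 2 e⁻ → Mn, so n(Mn) = 0.4808 / 2 = 0.2404 mol.
m(Mn) = 0.2404 × 54.94 = 13.2 g.

13.2 g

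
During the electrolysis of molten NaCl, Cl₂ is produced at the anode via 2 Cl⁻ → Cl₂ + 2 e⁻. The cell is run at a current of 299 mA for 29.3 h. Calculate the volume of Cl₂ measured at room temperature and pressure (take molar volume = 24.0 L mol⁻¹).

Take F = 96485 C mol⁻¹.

Q = I·t = 0.2990 A × 105480 s = 31540 C.
n(e⁻) = Q/F = 31540 / 96485 = 0.3269 mol.
2 electrons are transferred per Cl₂ molecule, so n(Cl₂) = 0.3269 / 2 = 0.1634 mol.
V = n × V_m = 0.1634 × 24.0 = 3.92 L.

3.92 L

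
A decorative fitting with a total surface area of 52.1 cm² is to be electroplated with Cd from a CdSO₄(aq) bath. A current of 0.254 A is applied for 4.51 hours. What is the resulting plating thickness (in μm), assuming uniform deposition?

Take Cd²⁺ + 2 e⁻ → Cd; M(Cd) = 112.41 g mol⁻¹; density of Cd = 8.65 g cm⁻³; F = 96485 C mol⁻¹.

Q = I·t = 0.2540 × 16236 = 4124 C; n(e⁻) = 0.04274 mol.
n(Cd) = n(e⁻)/2 = 0.02137 mol, so m = 0.02137 × 112.41 = 2.402 g.
Volume = m/ρ = 2.402 / 8.65 = 0.2777 cm³.
Thickness = V/A = 0.2777 / 52.1 = 0.00533 cm = 53.3 μm.

53.3 μm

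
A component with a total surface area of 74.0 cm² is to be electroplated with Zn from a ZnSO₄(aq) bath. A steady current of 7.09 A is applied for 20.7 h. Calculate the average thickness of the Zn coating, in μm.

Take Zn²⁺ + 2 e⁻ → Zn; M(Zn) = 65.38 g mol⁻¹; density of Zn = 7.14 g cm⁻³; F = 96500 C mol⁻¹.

Q = I·t = 7.090 × 74520 = 528300 C; n(e⁻) = 5.475 mol.
n(Zn) = n(e⁻)/2 = 2.738 mol, so m = 2.738 × 65.38 = 179.0 g.
Volume = m/ρ = 179.0 / 7.14 = 25.07 cm³.
Thickness = V/A = 25.07 / 74.0 = 0.339 cm = 3390 μm.

3390 μm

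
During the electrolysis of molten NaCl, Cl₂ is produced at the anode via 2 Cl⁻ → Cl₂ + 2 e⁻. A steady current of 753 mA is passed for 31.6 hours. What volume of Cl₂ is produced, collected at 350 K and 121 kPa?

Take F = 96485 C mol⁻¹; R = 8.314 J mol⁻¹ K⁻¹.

Q = I·t = 0.7530 A × 113760 s = 85660 C.
n(e⁻) = Q/F = 85660 / 96485 = 0.8878 mol.
2 electrons are transferred per Cl₂ molecule, so n(Cl₂) = 0.8878 / 2 = 0.4439 mol.
V = nRT/P = (0.4439 × 8.314 × 350) / (121 × 10³ Pa) = 0.0107 m³ = 10.7 L.

10.7 L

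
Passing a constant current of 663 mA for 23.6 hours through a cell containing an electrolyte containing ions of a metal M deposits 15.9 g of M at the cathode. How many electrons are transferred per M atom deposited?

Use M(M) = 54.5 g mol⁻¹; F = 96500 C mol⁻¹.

2

Q = I·t = 0.6630 A × 84960 s = 56330 C, so n(e⁻) = 56330/96500 = 0.5837 mol.
n(M) deposited = 15.9 / 54.5 = 0.2917 mol.
Electrons per atom = n(e⁻)/n(M) = 0.5837 / 0.2917 = 2.00 ≈ 2, so the ion is M²⁺.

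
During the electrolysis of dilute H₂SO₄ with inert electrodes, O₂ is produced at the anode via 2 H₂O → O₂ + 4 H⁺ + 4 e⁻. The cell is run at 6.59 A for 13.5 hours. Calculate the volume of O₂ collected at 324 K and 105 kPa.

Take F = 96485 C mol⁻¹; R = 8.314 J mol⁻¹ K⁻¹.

Q = I·t = 6.590 A × 48600 s = 320300 C.
n(e⁻) = Q/F = 320300 / 96485 = 3.319 mol.
4 electrons are transferred per O₂ molecule, so n(O₂) = 3.319 / 4 = 0.8299 mol.
V = nRT/P = (0.8299 × 8.314 × 324) / (105 × 10³ Pa) = 0.0213 m³ = 21.3 L.

21.3 L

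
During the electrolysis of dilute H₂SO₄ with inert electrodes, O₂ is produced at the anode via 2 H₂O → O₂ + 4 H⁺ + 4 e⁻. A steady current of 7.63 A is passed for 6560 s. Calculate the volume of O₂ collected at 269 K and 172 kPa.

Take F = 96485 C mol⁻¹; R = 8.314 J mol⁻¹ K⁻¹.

1.69 L

Q = I·t = 7.630 A × 6560.0 s = 50050 C.
n(e⁻) = Q/F = 50050 / 96485 = 0.5188 mol.
4 electrons are transferred per O₂ molecule, so n(O₂) = 0.5188 / 4 = 0.1297 mol.
V = nRT/P = (0.1297 × 8.314 × 269) / (172 × 10³ Pa) = 0.00169 m³ = 1.69 L.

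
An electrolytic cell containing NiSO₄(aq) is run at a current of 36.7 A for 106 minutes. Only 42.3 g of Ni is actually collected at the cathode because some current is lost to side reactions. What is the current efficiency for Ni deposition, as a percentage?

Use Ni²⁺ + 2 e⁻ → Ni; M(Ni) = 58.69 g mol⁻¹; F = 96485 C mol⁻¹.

Q = I·t = 36.70 × 6360.0 = 233400 C; n(e⁻) = 233400/96485 = 2.419 mol.
Theoretical n(Ni) = n(e⁻)/2 = 1.210 mol, i.e. m_theo = 1.210 × 58.69 = 70.99 g.
Efficiency = m_actual / m_theo = 42.3 / 70.99 = 59.6 %.

59.6 %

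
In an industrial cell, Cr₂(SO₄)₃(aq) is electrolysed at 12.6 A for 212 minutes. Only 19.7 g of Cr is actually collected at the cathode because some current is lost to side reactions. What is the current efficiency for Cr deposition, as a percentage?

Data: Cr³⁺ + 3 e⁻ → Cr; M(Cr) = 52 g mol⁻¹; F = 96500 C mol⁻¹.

Q = I·t = 12.60 × 12720 = 160300 C; n(e⁻) = 160300/96500 = 1.661 mol.
Theoretical n(Cr) = n(e⁻)/3 = 0.5536 mol, i.e. m_theo = 0.5536 × 52 = 28.79 g.
Efficiency = m_actual / m_theo = 19.7 / 28.79 = 68.4 %.

68.4 %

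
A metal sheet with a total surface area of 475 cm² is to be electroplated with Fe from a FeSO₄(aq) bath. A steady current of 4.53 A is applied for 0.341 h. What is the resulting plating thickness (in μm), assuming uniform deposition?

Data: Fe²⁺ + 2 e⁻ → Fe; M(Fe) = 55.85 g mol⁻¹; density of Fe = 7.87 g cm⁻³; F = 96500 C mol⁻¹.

4.30 μm

Q = I·t = 4.530 × 1227.6 = 5561 C; n(e⁻) = 0.05763 mol.
n(Fe) = n(e⁻)/2 = 0.02881 mol, so m = 0.02881 × 55.85 = 1.609 g.
Volume = m/ρ = 1.609 / 7.87 = 0.2045 cm³.
Thickness = V/A = 0.2045 / 475 = 4.30 × 10⁻⁴ cm = 4.30 μm.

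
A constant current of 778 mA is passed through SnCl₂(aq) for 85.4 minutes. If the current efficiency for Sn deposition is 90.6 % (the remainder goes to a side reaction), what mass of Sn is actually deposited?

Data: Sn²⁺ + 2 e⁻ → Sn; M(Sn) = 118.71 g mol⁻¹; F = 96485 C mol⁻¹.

2.22 g

Q = I·t = 0.7780 × 5124.0 = 3986 C.
n(e⁻) = 3986/96485 = 0.04132 mol; theoretically n(Sn) = 0.04132/2 = 0.02066 mol, m_theo = 2.452 g.
At 90.6 % efficiency, m_actual = 0.906 × 2.452 = 2.22 g.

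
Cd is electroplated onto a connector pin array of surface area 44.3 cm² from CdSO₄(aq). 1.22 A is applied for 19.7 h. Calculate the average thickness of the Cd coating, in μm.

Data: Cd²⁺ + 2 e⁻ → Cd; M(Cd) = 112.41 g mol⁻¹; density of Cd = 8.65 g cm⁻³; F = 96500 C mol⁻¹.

Q = I·t = 1.220 × 70920 = 86520 C; n(e⁻) = 0.8966 mol.
n(Cd) = n(e⁻)/2 = 0.4483 mol, so m = 0.4483 × 112.41 = 50.39 g.
Volume = m/ρ = 50.39 / 8.65 = 5.826 cm³.
Thickness = V/A = 5.826 / 44.3 = 0.132 cm = 1320 μm.

1320 μm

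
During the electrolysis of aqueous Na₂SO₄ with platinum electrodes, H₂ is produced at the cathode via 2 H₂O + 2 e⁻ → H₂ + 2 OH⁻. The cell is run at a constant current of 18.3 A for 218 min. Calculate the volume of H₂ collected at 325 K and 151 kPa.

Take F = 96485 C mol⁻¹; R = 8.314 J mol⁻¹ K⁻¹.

22.2 L

Q = I·t = 18.30 A × 13080 s = 239400 C.
n(e⁻) = Q/F = 239400 / 96485 = 2.481 mol.
2 electrons are transferred per H₂ molecule, so n(H₂) = 2.481 / 2 = 1.240 mol.
V = nRT/P = (1.240 × 8.314 × 325) / (151 × 10³ Pa) = 0.0222 m³ = 22.2 L.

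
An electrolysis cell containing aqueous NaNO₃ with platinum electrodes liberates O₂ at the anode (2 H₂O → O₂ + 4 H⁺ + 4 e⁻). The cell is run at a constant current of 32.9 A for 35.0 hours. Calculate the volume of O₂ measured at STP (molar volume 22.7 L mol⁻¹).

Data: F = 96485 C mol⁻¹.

Q = I·t = 32.90 A × 126000 s = 4145000 C.
n(e⁻) = Q/F = 4145000 / 96485 = 42.96 mol.
4 electrons are transferred per O₂ molecule, so n(O₂) = 42.96 / 4 = 10.74 mol.
V = n × V_m = 10.74 × 22.7 = 244 L.

244 L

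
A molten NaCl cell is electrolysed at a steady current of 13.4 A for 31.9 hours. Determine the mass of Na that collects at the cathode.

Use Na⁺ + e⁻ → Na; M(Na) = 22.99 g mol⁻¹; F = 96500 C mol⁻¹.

367 g

Q = I·t = 13.40 A × 114840 s = 1539000 C.
n(e⁻) = Q/F = 1539000 / 96500 = 15.95 mol.
Na⁺ + e⁻ → Na, so n(Na) = n(e⁻)/1 = 15.95 mol.
m = n·M = 15.95 × 22.99 = 367 g.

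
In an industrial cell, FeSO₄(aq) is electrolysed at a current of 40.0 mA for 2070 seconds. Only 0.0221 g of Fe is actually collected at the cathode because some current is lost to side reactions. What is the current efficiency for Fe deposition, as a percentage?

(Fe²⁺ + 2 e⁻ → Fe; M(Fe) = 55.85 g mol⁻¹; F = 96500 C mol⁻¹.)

Q = I·t = 0.04000 × 2070.0 = 82.80 C; n(e⁻) = 82.80/96500 = 0.0008580 mol.
Theoretical n(Fe) = n(e⁻)/2 = 0.0004290 mol, i.e. m_theo = 0.0004290 × 55.85 = 0.02396 g.
Efficiency = m_actual / m_theo = 0.0221 / 0.02396 = 92.2 %.

92.2 %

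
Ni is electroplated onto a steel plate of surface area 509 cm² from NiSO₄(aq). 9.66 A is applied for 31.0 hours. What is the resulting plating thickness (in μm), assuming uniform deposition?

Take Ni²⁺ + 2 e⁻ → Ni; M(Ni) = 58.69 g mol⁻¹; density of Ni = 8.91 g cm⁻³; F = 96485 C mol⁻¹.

Q = I·t = 9.660 × 111600 = 1078000 C; n(e⁻) = 11.17 mol.
n(Ni) = n(e⁻)/2 = 5.587 mol, so m = 5.587 × 58.69 = 327.9 g.
Volume = m/ρ = 327.9 / 8.91 = 36.80 cm³.
Thickness = V/A = 36.80 / 509 = 0.0723 cm = 723 μm.

723 μm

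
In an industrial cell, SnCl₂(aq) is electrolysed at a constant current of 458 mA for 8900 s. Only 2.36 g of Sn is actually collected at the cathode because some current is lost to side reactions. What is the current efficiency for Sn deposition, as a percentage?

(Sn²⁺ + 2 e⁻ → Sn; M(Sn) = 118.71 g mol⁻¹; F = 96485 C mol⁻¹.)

94.1 %

Q = I·t = 0.4580 × 8900.0 = 4076 C; n(e⁻) = 4076/96485 = 0.04225 mol.
Theoretical n(Sn) = n(e⁻)/2 = 0.02112 mol, i.e. m_theo = 0.02112 × 118.71 = 2.508 g.
Efficiency = m_actual / m_theo = 2.36 / 2.508 = 94.1 %.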